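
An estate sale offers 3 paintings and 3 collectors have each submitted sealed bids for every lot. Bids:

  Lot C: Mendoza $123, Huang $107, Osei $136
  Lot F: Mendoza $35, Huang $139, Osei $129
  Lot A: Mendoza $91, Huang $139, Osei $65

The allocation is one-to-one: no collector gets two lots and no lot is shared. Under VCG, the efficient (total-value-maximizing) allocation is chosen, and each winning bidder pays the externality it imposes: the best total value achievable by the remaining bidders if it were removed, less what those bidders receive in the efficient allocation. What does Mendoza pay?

Efficient allocation: Mendoza→Lot C ($123), Huang→Lot A ($139), Osei→Lot F ($129); total welfare W = $391.
Mendoza receives Lot C at value $123, so the others get W − 123 = $268.
Without Mendoza: best allocation of the remaining 2 bidders over all 3 lots is Huang→Lot F ($139), Osei→Lot C ($136), total $275.
VCG payment = (others' best without Mendoza) − (others' welfare with Mendoza) = 275 − 268 = $7.

Mendoza pays $7.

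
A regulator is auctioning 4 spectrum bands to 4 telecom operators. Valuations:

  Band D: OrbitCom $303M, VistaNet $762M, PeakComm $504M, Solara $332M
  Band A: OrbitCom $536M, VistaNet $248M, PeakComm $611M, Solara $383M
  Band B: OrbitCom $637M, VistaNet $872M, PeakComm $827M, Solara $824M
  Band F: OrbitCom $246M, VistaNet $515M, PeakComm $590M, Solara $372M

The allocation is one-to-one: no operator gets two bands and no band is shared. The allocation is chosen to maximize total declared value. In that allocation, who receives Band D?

VistaNet receives Band D.

Optimal: OrbitCom→Band A ($536M), VistaNet→Band D ($762M), PeakComm→Band F ($590M), Solara→Band B ($824M) — total 536+762+590+824 = $2712M.
Row-greedy (each operator in turn takes its best remaining band) gives $2382M, worse by 330.
Next-best assignment: OrbitCom→Band A, VistaNet→Band D, PeakComm→Band B, Solara→Band F = $2497M.
Swapping Solara↔PeakComm (Solara→Band F $372M, PeakComm→Band B $827M) loses 215.
VistaNet's own top band is Band B ($872M), but forcing VistaNet→Band B and reassigning the rest optimally gives only $2330M — worse by 382.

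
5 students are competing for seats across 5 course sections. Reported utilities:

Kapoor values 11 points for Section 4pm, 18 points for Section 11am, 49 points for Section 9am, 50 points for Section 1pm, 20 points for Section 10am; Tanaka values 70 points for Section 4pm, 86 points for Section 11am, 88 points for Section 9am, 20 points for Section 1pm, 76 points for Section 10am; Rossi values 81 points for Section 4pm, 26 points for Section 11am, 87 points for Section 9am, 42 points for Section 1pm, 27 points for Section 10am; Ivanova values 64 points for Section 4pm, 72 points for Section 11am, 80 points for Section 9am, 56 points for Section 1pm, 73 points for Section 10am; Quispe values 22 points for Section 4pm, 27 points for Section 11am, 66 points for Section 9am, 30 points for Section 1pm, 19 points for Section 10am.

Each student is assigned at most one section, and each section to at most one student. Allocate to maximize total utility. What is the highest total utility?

Max total: 356 points

Optimal: Kapoor→Section 1pm (50 points), Tanaka→Section 11am (86 points), Rossi→Section 4pm (81 points), Ivanova→Section 10am (73 points), Quispe→Section 9am (66 points) — total 50+86+81+73+66 = 356 points.
Row-greedy (each student in turn takes its best remaining section) gives 319 points, worse by 37.
Next-best assignment: Kapoor→Section 1pm, Tanaka→Section 10am, Rossi→Section 4pm, Ivanova→Section 11am, Quispe→Section 9am = 345 points.
Every other assignment is strictly worse.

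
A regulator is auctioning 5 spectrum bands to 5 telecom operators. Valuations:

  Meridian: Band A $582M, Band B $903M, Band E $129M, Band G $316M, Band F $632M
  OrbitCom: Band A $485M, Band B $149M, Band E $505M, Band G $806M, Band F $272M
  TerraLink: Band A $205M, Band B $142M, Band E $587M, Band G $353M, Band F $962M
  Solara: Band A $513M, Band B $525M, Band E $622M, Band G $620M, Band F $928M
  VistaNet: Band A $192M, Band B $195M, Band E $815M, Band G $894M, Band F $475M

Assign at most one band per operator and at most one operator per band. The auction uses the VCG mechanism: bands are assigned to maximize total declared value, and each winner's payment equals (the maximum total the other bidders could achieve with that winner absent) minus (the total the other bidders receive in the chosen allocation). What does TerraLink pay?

TerraLink pays $415M.

Efficient allocation: Meridian→Band B ($903M), OrbitCom→Band G ($806M), TerraLink→Band F ($962M), Solara→Band A ($513M), VistaNet→Band E ($815M); total welfare W = $3999M.
TerraLink receives Band F at value $962M, so the others get W − 962 = $3037M.
Without TerraLink: best allocation of the remaining 4 bidders over all 5 bands is Meridian→Band B ($903M), OrbitCom→Band G ($806M), Solara→Band F ($928M), VistaNet→Band E ($815M), total $3452M.
VCG payment = (others' best without TerraLink) − (others' welfare with TerraLink) = 3452 − 3037 = $415M.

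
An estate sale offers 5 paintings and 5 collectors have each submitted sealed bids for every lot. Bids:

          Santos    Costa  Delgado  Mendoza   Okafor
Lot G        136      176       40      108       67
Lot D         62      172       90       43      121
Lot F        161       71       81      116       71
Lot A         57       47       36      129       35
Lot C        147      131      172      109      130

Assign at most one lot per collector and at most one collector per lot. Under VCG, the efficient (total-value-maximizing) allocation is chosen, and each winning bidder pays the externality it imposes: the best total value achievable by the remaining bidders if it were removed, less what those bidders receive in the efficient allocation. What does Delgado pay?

Delgado pays $9.

Efficient allocation: Santos→Lot F ($161), Costa→Lot G ($176), Delgado→Lot C ($172), Mendoza→Lot A ($129), Okafor→Lot D ($121); total welfare W = $759.
Delgado receives Lot C at value $172, so the others get W − 172 = $587.
Without Delgado: best allocation of the remaining 4 bidders over all 5 lots is Santos→Lot F ($161), Costa→Lot G ($176), Mendoza→Lot A ($129), Okafor→Lot C ($130), total $596.
VCG payment = (others' best without Delgado) − (others' welfare with Delgado) = 596 − 587 = $9.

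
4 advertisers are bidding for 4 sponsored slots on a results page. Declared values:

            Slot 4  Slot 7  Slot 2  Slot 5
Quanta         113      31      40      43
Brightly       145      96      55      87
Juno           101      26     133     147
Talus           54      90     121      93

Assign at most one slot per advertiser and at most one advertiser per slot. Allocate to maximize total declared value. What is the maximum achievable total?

Treat this as an assignment problem: match each advertiser to one slot.
Optimal: Quanta→Slot 4 ($113), Brightly→Slot 7 ($96), Juno→Slot 5 ($147), Talus→Slot 2 ($121) — total 113+96+147+121 = $477.
Max-entry greedy (repeatedly take the single best remaining cell) gives $444, worse by 33.
Swapping Brightly↔Quanta (Brightly→Slot 4 $145, Quanta→Slot 7 $31) loses 33.
Checked against all permutations: $477 is optimal.

Maximum total: $477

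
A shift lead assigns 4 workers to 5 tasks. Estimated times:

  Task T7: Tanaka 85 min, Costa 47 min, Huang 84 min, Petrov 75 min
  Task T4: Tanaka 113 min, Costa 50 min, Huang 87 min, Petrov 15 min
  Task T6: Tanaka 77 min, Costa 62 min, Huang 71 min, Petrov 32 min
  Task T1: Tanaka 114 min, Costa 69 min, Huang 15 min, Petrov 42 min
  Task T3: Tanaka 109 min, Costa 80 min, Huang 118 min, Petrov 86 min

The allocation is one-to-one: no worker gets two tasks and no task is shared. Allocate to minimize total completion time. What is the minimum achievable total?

Min total: 154 min

Optimal: Tanaka→Task T6 (77 min), Costa→Task T7 (47 min), Huang→Task T1 (15 min), Petrov→Task T4 (15 min) — total 77+47+15+15 = 154 min.
Column-greedy (each task in turn goes to its cheapest remaining worker) gives 247 min, worse by 93.
Next-best assignment: Tanaka→Task T7, Costa→Task T6, Huang→Task T1, Petrov→Task T4 = 177 min.
Swapping Petrov↔Costa (Petrov→Task T7 75 min, Costa→Task T4 50 min) adds 63.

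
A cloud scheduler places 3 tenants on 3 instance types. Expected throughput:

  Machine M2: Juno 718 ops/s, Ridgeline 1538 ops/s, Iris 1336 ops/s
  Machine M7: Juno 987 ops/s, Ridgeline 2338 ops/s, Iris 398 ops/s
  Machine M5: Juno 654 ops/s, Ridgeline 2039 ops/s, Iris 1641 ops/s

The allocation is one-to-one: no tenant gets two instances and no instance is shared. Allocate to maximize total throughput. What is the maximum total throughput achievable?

Max total: 4697 ops/s

This is the linear assignment problem.
Optimal: Juno→Machine M2 (718 ops/s), Ridgeline→Machine M7 (2338 ops/s), Iris→Machine M5 (1641 ops/s) — total 718+2338+1641 = 4697 ops/s.
Column-greedy (each instance in turn goes to its best remaining tenant) gives 4166 ops/s, worse by 531.
Next-best assignment: Juno→Machine M7, Ridgeline→Machine M5, Iris→Machine M2 = 4362 ops/s.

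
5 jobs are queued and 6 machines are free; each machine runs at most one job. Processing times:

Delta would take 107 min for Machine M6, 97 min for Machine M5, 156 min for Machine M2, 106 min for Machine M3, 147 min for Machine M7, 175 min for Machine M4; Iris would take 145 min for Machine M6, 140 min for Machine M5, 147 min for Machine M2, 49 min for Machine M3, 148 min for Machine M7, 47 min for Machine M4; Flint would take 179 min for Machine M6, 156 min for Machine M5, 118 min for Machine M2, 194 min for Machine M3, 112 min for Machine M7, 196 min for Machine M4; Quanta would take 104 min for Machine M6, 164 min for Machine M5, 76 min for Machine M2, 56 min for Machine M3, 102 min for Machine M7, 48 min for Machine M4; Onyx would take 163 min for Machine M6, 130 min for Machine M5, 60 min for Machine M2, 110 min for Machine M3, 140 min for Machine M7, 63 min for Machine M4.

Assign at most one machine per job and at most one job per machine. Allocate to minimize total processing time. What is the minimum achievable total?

Optimal: Delta→Machine M5 (97 min), Iris→Machine M3 (49 min), Flint→Machine M7 (112 min), Quanta→Machine M4 (48 min), Onyx→Machine M2 (60 min) — total 97+49+112+48+60 = 366 min.
Row-greedy (each job in turn takes its cheapest remaining machine) gives 372 min, worse by 6.
Next-best assignment: Delta→Machine M5, Iris→Machine M4, Flint→Machine M7, Quanta→Machine M3, Onyx→Machine M2 = 372 min.
Every other assignment is strictly worse.

Min total: 366 min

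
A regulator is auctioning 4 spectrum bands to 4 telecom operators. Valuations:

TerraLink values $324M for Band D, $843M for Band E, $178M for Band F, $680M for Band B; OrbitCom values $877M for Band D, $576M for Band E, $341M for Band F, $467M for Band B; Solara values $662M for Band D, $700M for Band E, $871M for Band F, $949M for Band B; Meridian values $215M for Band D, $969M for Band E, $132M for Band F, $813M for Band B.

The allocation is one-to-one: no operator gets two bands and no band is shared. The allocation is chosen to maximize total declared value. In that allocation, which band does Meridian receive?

Meridian receives Band B.

This is the linear assignment problem.
Optimal: TerraLink→Band E ($843M), OrbitCom→Band D ($877M), Solara→Band F ($871M), Meridian→Band B ($813M) — total 843+877+871+813 = $3404M.
Meridian's own top band is Band E ($969M), but forcing Meridian→Band E and reassigning the rest optimally gives only $3397M — worse by 7.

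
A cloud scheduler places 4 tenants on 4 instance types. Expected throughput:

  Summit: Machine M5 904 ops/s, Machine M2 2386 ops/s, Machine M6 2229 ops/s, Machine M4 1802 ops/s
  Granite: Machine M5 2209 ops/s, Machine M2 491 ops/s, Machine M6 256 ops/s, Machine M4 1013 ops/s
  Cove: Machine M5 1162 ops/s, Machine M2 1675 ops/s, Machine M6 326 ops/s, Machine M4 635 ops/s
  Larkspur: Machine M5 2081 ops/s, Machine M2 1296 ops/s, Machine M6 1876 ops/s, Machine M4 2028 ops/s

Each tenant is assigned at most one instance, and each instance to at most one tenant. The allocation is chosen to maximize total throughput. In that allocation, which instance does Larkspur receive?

Optimal: Summit→Machine M6 (2229 ops/s), Granite→Machine M5 (2209 ops/s), Cove→Machine M2 (1675 ops/s), Larkspur→Machine M4 (2028 ops/s) — total 2229+2209+1675+2028 = 8141 ops/s.
Column-greedy (each instance in turn goes to its best remaining tenant) gives 7106 ops/s, worse by 1035.
Larkspur's own top instance is Machine M5 (2081 ops/s), but forcing Larkspur→Machine M5 and reassigning the rest optimally gives only 6998 ops/s — worse by 1143.

Larkspur receives Machine M4.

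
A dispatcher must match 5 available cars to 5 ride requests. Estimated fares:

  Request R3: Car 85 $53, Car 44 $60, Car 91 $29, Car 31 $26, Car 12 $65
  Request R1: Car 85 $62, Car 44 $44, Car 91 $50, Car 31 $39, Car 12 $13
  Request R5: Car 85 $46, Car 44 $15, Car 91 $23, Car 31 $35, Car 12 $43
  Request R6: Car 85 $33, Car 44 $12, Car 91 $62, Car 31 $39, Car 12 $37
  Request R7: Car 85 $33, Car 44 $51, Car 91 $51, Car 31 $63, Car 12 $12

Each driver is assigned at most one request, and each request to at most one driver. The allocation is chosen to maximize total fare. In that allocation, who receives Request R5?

Car 12 receives Request R5.

Treat this as an assignment problem: match each driver to one request.
Optimal: Car 85→Request R1 ($62), Car 44→Request R3 ($60), Car 91→Request R6 ($62), Car 31→Request R7 ($63), Car 12→Request R5 ($43) — total 62+60+62+63+43 = $290.
Column-greedy (each request in turn goes to its best remaining driver) gives $275, worse by 15.
Next-best assignment: Car 85→Request R5, Car 44→Request R1, Car 91→Request R6, Car 31→Request R7, Car 12→Request R3 = $280.
Swapping Car 12↔Car 31 (Car 12→Request R7 $12, Car 31→Request R5 $35) loses 59.
Car 12's own top request is Request R3 ($65), but forcing Car 12→Request R3 and reassigning the rest optimally gives only $280 — worse by 10.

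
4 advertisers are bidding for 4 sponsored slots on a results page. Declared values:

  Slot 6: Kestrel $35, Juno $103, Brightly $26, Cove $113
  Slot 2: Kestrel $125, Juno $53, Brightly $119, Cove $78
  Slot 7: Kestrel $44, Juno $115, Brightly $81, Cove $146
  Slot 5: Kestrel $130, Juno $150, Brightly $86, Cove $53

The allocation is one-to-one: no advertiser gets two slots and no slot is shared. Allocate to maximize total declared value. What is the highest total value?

Optimal: Kestrel→Slot 5 ($130), Juno→Slot 6 ($103), Brightly→Slot 2 ($119), Cove→Slot 7 ($146) — total 130+103+119+146 = $498.
Swapping Cove↔Brightly (Cove→Slot 2 $78, Brightly→Slot 7 $81) loses 106.

Maximum total: $498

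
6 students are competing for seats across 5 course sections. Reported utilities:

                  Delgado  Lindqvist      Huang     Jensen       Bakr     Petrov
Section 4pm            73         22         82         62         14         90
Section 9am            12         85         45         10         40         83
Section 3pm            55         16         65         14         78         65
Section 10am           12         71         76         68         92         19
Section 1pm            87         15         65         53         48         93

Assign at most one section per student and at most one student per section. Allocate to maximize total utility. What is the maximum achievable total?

Optimal: Petrov→Section 4pm (90 points), Lindqvist→Section 9am (85 points), Huang→Section 3pm (65 points), Bakr→Section 10am (92 points), Delgado→Section 1pm (87 points) — total 90+85+65+92+87 = 419 points.
Row-greedy (each student in turn takes its best remaining section) gives 400 points, worse by 19.
Next-best assignment: Petrov→Section 4pm, Lindqvist→Section 9am, Bakr→Section 3pm, Huang→Section 10am, Delgado→Section 1pm = 416 points.
Every other assignment is strictly worse.

Max total: 419 points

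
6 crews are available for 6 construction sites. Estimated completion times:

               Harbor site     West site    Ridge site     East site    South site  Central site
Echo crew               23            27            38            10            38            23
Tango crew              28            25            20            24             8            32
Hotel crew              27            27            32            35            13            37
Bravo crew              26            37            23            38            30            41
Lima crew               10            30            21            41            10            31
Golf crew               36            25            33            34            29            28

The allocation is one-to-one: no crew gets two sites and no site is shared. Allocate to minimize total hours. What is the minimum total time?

Min total: 106 hours

Treat this as an assignment problem: match each crew to one site.
Optimal: Echo crew→East site (10 hours), Tango crew→South site (8 hours), Hotel crew→West site (27 hours), Bravo crew→Ridge site (23 hours), Lima crew→Harbor site (10 hours), Golf crew→Central site (28 hours) — total 10+8+27+23+10+28 = 106 hours.
Column-greedy (each site in turn goes to its cheapest remaining crew) gives 109 hours, worse by 3.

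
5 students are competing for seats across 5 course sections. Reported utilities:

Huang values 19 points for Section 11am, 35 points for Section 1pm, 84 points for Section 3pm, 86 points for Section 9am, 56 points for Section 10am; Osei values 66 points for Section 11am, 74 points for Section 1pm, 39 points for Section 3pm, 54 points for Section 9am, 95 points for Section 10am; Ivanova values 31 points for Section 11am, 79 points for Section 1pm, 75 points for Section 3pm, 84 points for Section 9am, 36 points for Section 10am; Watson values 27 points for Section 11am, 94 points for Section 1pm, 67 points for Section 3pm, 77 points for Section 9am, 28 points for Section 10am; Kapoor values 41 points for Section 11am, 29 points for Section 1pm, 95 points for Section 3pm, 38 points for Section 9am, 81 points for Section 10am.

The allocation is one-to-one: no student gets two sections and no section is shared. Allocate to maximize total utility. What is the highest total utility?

Max total: 409 points

Optimal: Huang→Section 3pm (84 points), Osei→Section 11am (66 points), Ivanova→Section 9am (84 points), Watson→Section 1pm (94 points), Kapoor→Section 10am (81 points) — total 84+66+84+94+81 = 409 points.
Max-entry greedy (repeatedly take the single best remaining cell) gives 401 points, worse by 8.
Next-best assignment: Huang→Section 9am, Osei→Section 11am, Ivanova→Section 3pm, Watson→Section 1pm, Kapoor→Section 10am = 402 points.
Swapping Kapoor↔Watson (Kapoor→Section 1pm 29 points, Watson→Section 10am 28 points) loses 118.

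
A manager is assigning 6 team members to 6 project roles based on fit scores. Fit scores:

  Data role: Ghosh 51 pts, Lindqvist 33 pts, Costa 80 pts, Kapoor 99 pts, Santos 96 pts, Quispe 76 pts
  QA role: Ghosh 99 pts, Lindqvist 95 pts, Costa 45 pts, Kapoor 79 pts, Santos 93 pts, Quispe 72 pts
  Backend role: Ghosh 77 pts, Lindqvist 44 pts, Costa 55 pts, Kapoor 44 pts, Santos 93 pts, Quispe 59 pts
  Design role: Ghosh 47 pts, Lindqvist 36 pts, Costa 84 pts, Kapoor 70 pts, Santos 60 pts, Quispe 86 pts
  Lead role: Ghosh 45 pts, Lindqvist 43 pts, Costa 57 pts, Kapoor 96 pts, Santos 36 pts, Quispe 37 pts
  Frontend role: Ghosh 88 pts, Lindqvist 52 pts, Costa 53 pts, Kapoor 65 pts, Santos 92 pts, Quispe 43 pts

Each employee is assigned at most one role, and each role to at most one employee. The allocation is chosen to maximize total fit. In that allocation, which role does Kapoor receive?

Kapoor receives Lead role.

Optimal: Ghosh→Frontend role (88 pts), Lindqvist→QA role (95 pts), Costa→Data role (80 pts), Kapoor→Lead role (96 pts), Santos→Backend role (93 pts), Quispe→Design role (86 pts) — total 88+95+80+96+93+86 = 538 pts.
Column-greedy (each role in turn goes to its best remaining employee) gives 486 pts, worse by 52.
Swapping Costa↔Lindqvist (Costa→QA role 45 pts, Lindqvist→Data role 33 pts) loses 97.
Every other assignment is strictly worse.
Kapoor's own top role is Data role (99 pts), but forcing Kapoor→Data role and reassigning the rest optimally gives only 518 pts — worse by 20.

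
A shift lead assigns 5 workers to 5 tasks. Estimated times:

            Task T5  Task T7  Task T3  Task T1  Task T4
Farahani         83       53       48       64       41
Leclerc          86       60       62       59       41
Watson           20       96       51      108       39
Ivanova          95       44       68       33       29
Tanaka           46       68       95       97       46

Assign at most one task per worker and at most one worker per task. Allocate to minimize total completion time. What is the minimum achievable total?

Optimal: Farahani→Task T3 (48 min), Leclerc→Task T7 (60 min), Watson→Task T5 (20 min), Ivanova→Task T1 (33 min), Tanaka→Task T4 (46 min) — total 48+60+20+33+46 = 207 min.
Row-greedy (each worker in turn takes its cheapest remaining task) gives 259 min, worse by 52.
Next-best assignment: Farahani→Task T3, Leclerc→Task T4, Watson→Task T5, Ivanova→Task T1, Tanaka→Task T7 = 210 min.

Min total: 207 min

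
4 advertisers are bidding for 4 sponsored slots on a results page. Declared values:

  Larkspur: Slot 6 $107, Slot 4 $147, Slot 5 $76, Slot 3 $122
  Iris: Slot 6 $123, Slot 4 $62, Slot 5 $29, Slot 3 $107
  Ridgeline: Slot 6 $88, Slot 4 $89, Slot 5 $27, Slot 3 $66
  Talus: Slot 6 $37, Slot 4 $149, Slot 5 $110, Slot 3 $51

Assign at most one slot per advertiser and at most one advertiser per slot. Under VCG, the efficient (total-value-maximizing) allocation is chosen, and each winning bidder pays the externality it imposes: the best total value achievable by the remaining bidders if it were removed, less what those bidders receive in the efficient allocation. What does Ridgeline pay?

Ridgeline pays $30.

Efficient allocation: Larkspur→Slot 4 ($147), Iris→Slot 3 ($107), Ridgeline→Slot 6 ($88), Talus→Slot 5 ($110); total welfare W = $452.
Ridgeline receives Slot 6 at value $88, so the others get W − 88 = $364.
Without Ridgeline: best allocation of the remaining 3 bidders over all 4 slots is Larkspur→Slot 3 ($122), Iris→Slot 6 ($123), Talus→Slot 4 ($149), total $394.
VCG payment = (others' best without Ridgeline) − (others' welfare with Ridgeline) = 394 − 364 = $30.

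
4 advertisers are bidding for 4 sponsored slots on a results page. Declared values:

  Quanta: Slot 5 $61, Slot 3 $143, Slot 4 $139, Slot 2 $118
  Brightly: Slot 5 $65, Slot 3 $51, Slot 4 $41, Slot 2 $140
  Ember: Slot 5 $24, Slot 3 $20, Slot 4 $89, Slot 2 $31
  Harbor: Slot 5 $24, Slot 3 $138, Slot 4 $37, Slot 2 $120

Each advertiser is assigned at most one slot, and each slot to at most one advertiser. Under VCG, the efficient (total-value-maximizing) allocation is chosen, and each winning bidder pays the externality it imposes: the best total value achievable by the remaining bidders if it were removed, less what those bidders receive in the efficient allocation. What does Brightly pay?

Brightly pays $51.

Efficient allocation: Quanta→Slot 4 ($139), Brightly→Slot 2 ($140), Ember→Slot 5 ($24), Harbor→Slot 3 ($138); total welfare W = $441.
Brightly receives Slot 2 at value $140, so the others get W − 140 = $301.
Without Brightly: best allocation of the remaining 3 bidders over all 4 slots is Quanta→Slot 3 ($143), Ember→Slot 4 ($89), Harbor→Slot 2 ($120), total $352.
VCG payment = (others' best without Brightly) − (others' welfare with Brightly) = 352 − 301 = $51.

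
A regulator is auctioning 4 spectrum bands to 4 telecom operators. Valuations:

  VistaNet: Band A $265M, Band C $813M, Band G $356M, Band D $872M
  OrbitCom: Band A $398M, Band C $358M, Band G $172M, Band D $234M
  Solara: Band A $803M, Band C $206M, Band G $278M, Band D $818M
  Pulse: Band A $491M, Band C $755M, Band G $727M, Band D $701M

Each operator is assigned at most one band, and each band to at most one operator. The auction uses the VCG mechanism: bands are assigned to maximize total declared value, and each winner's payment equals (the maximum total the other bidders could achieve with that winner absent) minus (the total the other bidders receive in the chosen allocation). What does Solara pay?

Solara pays $68M.

Efficient allocation: VistaNet→Band D ($872M), OrbitCom→Band C ($358M), Solara→Band A ($803M), Pulse→Band G ($727M); total welfare W = $2760M.
Solara receives Band A at value $803M, so the others get W − 803 = $1957M.
Without Solara: best allocation of the remaining 3 bidders over all 4 bands is VistaNet→Band D ($872M), OrbitCom→Band A ($398M), Pulse→Band C ($755M), total $2025M.
VCG payment = (others' best without Solara) − (others' welfare with Solara) = 2025 − 1957 = $68M.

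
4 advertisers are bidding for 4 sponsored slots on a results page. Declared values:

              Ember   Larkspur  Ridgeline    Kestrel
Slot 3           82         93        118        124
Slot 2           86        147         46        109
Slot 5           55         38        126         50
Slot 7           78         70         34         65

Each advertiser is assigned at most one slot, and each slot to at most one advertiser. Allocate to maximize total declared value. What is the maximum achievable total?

This is a one-to-one assignment (maximum-weight bipartite matching).
Optimal: Ember→Slot 7 ($78), Larkspur→Slot 2 ($147), Ridgeline→Slot 5 ($126), Kestrel→Slot 3 ($124) — total 78+147+126+124 = $475.
Row-greedy (each advertiser in turn takes its best remaining slot) gives $370, worse by 105.
Swapping Ridgeline↔Larkspur (Ridgeline→Slot 2 $46, Larkspur→Slot 5 $38) loses 189.
Checked against all permutations: $475 is optimal.

Max total: $475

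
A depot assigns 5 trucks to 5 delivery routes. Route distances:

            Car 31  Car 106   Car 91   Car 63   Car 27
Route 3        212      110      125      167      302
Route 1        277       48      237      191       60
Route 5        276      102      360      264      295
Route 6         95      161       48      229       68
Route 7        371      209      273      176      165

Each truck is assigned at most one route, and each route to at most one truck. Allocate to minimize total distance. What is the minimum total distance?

Minimum total: 558 km

This is the linear assignment problem.
Optimal: Car 31→Route 6 (95 km), Car 106→Route 5 (102 km), Car 91→Route 3 (125 km), Car 63→Route 7 (176 km), Car 27→Route 1 (60 km) — total 95+102+125+176+60 = 558 km.
Min-entry greedy (repeatedly take the single cheapest remaining cell) gives 704 km, worse by 146.
Next-best assignment: Car 31→Route 3, Car 106→Route 5, Car 91→Route 6, Car 63→Route 7, Car 27→Route 1 = 598 km.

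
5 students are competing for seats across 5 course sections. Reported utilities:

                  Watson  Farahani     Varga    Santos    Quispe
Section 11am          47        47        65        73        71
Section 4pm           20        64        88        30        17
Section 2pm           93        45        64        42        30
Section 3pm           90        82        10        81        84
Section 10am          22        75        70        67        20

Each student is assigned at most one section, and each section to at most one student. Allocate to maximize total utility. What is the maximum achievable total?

Max total: 413 points

This is a one-to-one assignment (maximum-weight bipartite matching).
Optimal: Watson→Section 2pm (93 points), Farahani→Section 10am (75 points), Varga→Section 4pm (88 points), Santos→Section 11am (73 points), Quispe→Section 3pm (84 points) — total 93+75+88+73+84 = 413 points.
Row-greedy (each student in turn takes its best remaining section) gives 356 points, worse by 57.
Checked against all permutations: 413 points is optimal.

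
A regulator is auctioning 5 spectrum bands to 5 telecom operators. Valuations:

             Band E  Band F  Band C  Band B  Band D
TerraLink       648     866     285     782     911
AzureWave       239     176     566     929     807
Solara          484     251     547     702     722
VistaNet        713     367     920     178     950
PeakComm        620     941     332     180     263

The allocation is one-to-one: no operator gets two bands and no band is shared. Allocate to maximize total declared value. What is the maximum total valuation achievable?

Optimal: TerraLink→Band D ($911M), AzureWave→Band B ($929M), Solara→Band E ($484M), VistaNet→Band C ($920M), PeakComm→Band F ($941M) — total 911+929+484+920+941 = $4185M.
Row-greedy (each operator in turn takes its best remaining band) gives $4041M, worse by 144.
Swapping TerraLink↔Solara (TerraLink→Band E $648M, Solara→Band D $722M) loses 25.
No other one-to-one assignment exceeds $4185M.

Max total: $4185M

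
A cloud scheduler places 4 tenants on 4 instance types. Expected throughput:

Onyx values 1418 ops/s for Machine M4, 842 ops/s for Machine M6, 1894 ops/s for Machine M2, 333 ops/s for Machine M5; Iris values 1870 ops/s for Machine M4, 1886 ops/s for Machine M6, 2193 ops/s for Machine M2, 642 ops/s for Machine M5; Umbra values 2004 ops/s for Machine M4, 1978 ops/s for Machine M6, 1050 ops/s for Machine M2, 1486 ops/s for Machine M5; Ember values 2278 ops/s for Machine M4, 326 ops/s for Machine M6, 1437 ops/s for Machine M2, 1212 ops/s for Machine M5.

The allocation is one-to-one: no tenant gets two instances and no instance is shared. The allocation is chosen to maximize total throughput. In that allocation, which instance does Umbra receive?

Optimal: Onyx→Machine M2 (1894 ops/s), Iris→Machine M6 (1886 ops/s), Umbra→Machine M5 (1486 ops/s), Ember→Machine M4 (2278 ops/s) — total 1894+1886+1486+2278 = 7544 ops/s.
Row-greedy (each tenant in turn takes its best remaining instance) gives 6996 ops/s, worse by 548.
Swapping Onyx↔Ember (Onyx→Machine M4 1418 ops/s, Ember→Machine M2 1437 ops/s) loses 1317.
Umbra's own top instance is Machine M4 (2004 ops/s), but forcing Umbra→Machine M4 and reassigning the rest optimally gives only 6996 ops/s — worse by 548.

Umbra receives Machine M5.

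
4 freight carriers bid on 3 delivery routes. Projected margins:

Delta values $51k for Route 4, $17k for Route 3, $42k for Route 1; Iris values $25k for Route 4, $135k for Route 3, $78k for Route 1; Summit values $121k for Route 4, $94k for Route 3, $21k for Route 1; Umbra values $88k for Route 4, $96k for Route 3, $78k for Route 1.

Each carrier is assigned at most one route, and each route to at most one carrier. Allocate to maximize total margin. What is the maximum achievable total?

Optimal: Summit→Route 4 ($121k), Iris→Route 3 ($135k), Umbra→Route 1 ($78k) — total 121+135+78 = $334k.
Row-greedy (each carrier in turn takes its best remaining route) gives $207k, worse by 127.
Swapping Iris↔Umbra (Iris→Route 1 $78k, Umbra→Route 3 $96k) loses 39.
Every other assignment is strictly worse.

Max total: $334k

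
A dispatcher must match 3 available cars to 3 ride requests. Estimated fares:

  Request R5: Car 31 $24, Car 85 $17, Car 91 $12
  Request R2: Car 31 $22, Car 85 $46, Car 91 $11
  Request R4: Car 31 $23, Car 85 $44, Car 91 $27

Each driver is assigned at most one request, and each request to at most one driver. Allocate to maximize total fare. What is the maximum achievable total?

Max total: $97

This is the linear assignment problem.
Optimal: Car 31→Request R5 ($24), Car 85→Request R2 ($46), Car 91→Request R4 ($27) — total 24+46+27 = $97.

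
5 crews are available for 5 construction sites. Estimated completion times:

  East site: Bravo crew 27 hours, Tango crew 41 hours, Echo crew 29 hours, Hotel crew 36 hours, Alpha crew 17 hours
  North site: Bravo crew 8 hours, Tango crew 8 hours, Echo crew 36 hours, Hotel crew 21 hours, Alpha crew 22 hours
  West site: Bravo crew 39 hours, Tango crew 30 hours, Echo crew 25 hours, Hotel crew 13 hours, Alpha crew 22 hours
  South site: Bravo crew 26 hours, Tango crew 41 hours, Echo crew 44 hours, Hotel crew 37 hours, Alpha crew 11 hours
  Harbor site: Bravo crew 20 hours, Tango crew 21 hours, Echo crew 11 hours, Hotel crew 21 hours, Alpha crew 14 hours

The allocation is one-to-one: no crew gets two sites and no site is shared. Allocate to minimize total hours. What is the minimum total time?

Min total: 70 hours

This is a one-to-one assignment (minimum-cost bipartite matching).
Optimal: Bravo crew→East site (27 hours), Tango crew→North site (8 hours), Echo crew→Harbor site (11 hours), Hotel crew→West site (13 hours), Alpha crew→South site (11 hours) — total 27+8+11+13+11 = 70 hours.
Row-greedy (each crew in turn takes its cheapest remaining site) gives 101 hours, worse by 31.
Next-best assignment: Bravo crew→South site, Tango crew→North site, Echo crew→Harbor site, Hotel crew→West site, Alpha crew→East site = 75 hours.
No other one-to-one assignment undercuts 70 hours.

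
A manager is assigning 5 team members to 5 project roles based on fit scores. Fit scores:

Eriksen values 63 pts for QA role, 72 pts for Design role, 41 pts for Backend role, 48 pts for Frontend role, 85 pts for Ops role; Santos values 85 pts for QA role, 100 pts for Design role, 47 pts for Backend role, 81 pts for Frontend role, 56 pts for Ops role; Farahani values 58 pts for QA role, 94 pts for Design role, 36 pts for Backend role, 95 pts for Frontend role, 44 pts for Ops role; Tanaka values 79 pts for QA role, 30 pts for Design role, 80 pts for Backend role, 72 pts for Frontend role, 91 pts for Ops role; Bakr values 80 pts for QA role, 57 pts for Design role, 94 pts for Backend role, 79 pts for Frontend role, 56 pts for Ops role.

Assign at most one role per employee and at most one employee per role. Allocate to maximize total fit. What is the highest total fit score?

This is a one-to-one assignment (maximum-weight bipartite matching).
Optimal: Eriksen→Ops role (85 pts), Santos→Design role (100 pts), Farahani→Frontend role (95 pts), Tanaka→QA role (79 pts), Bakr→Backend role (94 pts) — total 85+100+95+79+94 = 453 pts.
Row-greedy (each employee in turn takes its best remaining role) gives 440 pts, worse by 13.
Every other assignment is strictly worse.

Max total: 453 pts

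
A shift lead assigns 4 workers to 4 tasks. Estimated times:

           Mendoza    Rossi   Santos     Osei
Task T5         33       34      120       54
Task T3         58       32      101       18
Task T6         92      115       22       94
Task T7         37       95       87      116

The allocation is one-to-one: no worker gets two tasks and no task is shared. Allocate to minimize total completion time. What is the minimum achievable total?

This is a one-to-one assignment (minimum-cost bipartite matching).
Optimal: Mendoza→Task T7 (37 min), Rossi→Task T5 (34 min), Santos→Task T6 (22 min), Osei→Task T3 (18 min) — total 37+34+22+18 = 111 min.
Swapping Osei↔Mendoza (Osei→Task T7 116 min, Mendoza→Task T3 58 min) adds 119.
Every other assignment is strictly worse.

Minimum total: 111 min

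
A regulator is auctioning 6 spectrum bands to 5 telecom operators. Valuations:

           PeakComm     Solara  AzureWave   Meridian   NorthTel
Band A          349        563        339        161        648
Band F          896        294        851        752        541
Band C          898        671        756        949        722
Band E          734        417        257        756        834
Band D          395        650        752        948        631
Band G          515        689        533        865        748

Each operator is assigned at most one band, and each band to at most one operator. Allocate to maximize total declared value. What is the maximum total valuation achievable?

Maximum total: $4220M

Optimal: PeakComm→Band C ($898M), Solara→Band G ($689M), AzureWave→Band F ($851M), Meridian→Band D ($948M), NorthTel→Band E ($834M) — total 898+689+851+948+834 = $4220M.
Swapping Meridian↔NorthTel (Meridian→Band E $756M, NorthTel→Band D $631M) loses 395.
Checked against all permutations: $4220M is optimal.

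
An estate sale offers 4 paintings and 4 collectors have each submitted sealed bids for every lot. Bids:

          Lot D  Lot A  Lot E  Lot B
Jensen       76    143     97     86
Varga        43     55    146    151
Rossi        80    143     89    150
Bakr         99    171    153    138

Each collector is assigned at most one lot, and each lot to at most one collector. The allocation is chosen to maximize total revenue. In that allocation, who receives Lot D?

Jensen receives Lot D.

Optimal: Jensen→Lot D ($76), Varga→Lot E ($146), Rossi→Lot B ($150), Bakr→Lot A ($171) — total 76+146+150+171 = $543.
Max-entry greedy (repeatedly take the single best remaining cell) gives $499, worse by 44.
Swapping Jensen↔Varga (Jensen→Lot E $97, Varga→Lot D $43) loses 82.
No other one-to-one assignment exceeds $543.
Jensen's own top lot is Lot A ($143), but forcing Jensen→Lot A and reassigning the rest optimally gives only $538 — worse by 5.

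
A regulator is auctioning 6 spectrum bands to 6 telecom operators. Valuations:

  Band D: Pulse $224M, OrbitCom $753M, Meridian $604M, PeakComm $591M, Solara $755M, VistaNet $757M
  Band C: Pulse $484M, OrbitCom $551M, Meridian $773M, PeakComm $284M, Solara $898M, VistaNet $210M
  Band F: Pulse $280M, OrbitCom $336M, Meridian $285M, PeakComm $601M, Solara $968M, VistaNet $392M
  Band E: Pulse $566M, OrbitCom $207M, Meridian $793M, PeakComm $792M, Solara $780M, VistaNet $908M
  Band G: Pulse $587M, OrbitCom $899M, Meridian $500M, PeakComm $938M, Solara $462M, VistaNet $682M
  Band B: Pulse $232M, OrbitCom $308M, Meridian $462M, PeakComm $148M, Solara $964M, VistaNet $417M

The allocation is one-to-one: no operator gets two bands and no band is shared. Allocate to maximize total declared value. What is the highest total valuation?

Optimal: Pulse→Band F ($280M), OrbitCom→Band D ($753M), Meridian→Band C ($773M), PeakComm→Band G ($938M), Solara→Band B ($964M), VistaNet→Band E ($908M) — total 280+753+773+938+964+908 = $4616M.

Maximum total: $4616M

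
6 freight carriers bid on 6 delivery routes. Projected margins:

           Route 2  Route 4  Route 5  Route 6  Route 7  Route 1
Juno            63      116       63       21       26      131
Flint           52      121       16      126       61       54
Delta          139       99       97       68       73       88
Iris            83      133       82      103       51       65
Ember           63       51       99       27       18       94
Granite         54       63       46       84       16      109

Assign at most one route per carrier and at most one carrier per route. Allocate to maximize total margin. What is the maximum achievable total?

Max total: $647k

Optimal: Juno→Route 1 ($131k), Flint→Route 7 ($61k), Delta→Route 2 ($139k), Iris→Route 4 ($133k), Ember→Route 5 ($99k), Granite→Route 6 ($84k) — total 131+61+139+133+99+84 = $647k.
Row-greedy (each carrier in turn takes its best remaining route) gives $644k, worse by 3.
Next-best assignment: Juno→Route 1, Flint→Route 6, Delta→Route 2, Iris→Route 4, Ember→Route 5, Granite→Route 7 = $644k.
Swapping Iris↔Juno (Iris→Route 1 $65k, Juno→Route 4 $116k) loses 83.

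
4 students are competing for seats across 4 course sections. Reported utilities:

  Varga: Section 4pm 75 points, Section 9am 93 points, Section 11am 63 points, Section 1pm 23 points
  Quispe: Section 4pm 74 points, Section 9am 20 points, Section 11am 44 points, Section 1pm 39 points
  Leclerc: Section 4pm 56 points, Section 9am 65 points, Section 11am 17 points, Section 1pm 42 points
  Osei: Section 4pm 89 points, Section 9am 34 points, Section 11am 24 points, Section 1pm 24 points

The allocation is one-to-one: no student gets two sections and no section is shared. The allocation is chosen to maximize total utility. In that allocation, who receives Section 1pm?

This is a one-to-one assignment (maximum-weight bipartite matching).
Optimal: Varga→Section 9am (93 points), Quispe→Section 11am (44 points), Leclerc→Section 1pm (42 points), Osei→Section 4pm (89 points) — total 93+44+42+89 = 268 points.
Row-greedy (each student in turn takes its best remaining section) gives 233 points, worse by 35.
Next-best assignment: Varga→Section 11am, Quispe→Section 1pm, Leclerc→Section 9am, Osei→Section 4pm = 256 points.
Checked against all permutations: 268 points is optimal.
Leclerc's own top section is Section 9am (65 points), but forcing Leclerc→Section 9am and reassigning the rest optimally gives only 256 points — worse by 12.

Leclerc receives Section 1pm.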